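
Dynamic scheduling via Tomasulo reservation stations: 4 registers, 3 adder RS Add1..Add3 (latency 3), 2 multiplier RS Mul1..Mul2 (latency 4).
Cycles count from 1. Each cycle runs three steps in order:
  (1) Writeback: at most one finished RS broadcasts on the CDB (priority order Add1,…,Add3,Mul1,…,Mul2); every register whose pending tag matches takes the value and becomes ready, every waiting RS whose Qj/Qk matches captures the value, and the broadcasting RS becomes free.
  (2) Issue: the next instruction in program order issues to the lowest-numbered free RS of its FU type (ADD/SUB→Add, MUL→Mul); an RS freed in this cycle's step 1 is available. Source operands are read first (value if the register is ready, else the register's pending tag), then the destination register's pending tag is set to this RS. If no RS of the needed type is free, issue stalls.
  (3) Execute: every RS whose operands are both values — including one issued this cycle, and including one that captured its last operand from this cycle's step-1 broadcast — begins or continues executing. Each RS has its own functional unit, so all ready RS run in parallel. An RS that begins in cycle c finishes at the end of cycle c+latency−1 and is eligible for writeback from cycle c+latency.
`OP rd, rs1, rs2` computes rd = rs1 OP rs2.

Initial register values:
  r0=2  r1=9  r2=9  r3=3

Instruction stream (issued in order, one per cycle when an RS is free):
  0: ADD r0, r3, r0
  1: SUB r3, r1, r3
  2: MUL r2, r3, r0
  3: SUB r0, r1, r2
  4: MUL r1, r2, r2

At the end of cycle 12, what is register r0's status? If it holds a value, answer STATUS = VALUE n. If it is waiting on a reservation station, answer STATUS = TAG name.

STATUS = VALUE -21

cycle 1: issue ADD r0<-Add1 // r0:Add1,r1:9,r2:9,r3:3
cycle 2: issue SUB r3<-Add2 // r0:Add1,r1:9,r2:9,r3:Add2
cycle 3: issue MUL r2<-Mul1 // r0:Add1,r1:9,r2:Mul1,r3:Add2
cycle 4: CDB Add1=5; issue SUB r0<-Add1 // r0:Add1,r1:9,r2:Mul1,r3:Add2
cycle 5: CDB Add2=6; issue MUL r1<-Mul2 // r0:Add1,r1:Mul2,r2:Mul1,r3:6
cycle 6: - // r0:Add1,r1:Mul2,r2:Mul1,r3:6
cycle 7: - // r0:Add1,r1:Mul2,r2:Mul1,r3:6
cycle 8: - // r0:Add1,r1:Mul2,r2:Mul1,r3:6
cycle 9: CDB Mul1=30 // r0:Add1,r1:Mul2,r2:30,r3:6
cycle 10: - // r0:Add1,r1:Mul2,r2:30,r3:6
cycle 11: - // r0:Add1,r1:Mul2,r2:30,r3:6
cycle 12: CDB Add1=-21 // r0:-21,r1:Mul2,r2:30,r3:6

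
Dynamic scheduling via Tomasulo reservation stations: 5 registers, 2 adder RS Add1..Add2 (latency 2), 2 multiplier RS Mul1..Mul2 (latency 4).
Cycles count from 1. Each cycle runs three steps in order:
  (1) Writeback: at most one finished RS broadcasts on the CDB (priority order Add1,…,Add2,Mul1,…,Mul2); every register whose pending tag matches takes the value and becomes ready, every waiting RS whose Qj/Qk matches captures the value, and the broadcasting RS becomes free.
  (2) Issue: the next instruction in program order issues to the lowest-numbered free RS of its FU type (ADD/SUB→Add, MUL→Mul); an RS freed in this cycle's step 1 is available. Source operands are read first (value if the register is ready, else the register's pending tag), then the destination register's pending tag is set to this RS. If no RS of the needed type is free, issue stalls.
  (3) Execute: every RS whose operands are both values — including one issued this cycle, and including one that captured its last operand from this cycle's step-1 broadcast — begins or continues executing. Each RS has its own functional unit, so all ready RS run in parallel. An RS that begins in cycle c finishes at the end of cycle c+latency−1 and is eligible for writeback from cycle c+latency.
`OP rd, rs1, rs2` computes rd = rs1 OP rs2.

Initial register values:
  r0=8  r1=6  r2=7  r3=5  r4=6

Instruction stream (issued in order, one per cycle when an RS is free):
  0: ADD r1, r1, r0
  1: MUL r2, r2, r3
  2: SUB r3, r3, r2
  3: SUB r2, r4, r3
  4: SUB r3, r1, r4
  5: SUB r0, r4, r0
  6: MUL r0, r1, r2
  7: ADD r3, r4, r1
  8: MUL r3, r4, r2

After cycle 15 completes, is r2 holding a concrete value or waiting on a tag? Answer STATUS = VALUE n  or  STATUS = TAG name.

c1: issue ADD r1<-Add1 | r0:8,r1:Add1,r2:7,r3:5,r4:6
c2: issue MUL r2<-Mul1 | r0:8,r1:Add1,r2:Mul1,r3:5,r4:6
c3: CDB Add1=14; issue SUB r3<-Add1 | r0:8,r1:14,r2:Mul1,r3:Add1,r4:6
c4: issue SUB r2<-Add2 | r0:8,r1:14,r2:Add2,r3:Add1,r4:6
c5: stall | r0:8,r1:14,r2:Add2,r3:Add1,r4:6
c6: CDB Mul1=35; stall | r0:8,r1:14,r2:Add2,r3:Add1,r4:6
c7: stall | r0:8,r1:14,r2:Add2,r3:Add1,r4:6
c8: CDB Add1=-30; issue SUB r3<-Add1 | r0:8,r1:14,r2:Add2,r3:Add1,r4:6
c9: stall | r0:8,r1:14,r2:Add2,r3:Add1,r4:6
c10: CDB Add1=8; issue SUB r0<-Add1 | r0:Add1,r1:14,r2:Add2,r3:8,r4:6
c11: CDB Add2=36; issue MUL r0<-Mul1 | r0:Mul1,r1:14,r2:36,r3:8,r4:6
c12: CDB Add1=-2; issue ADD r3<-Add1 | r0:Mul1,r1:14,r2:36,r3:Add1,r4:6
c13: issue MUL r3<-Mul2 | r0:Mul1,r1:14,r2:36,r3:Mul2,r4:6
c14: CDB Add1=20 | r0:Mul1,r1:14,r2:36,r3:Mul2,r4:6
c15: CDB Mul1=504 | r0:504,r1:14,r2:36,r3:Mul2,r4:6

STATUS = VALUE 36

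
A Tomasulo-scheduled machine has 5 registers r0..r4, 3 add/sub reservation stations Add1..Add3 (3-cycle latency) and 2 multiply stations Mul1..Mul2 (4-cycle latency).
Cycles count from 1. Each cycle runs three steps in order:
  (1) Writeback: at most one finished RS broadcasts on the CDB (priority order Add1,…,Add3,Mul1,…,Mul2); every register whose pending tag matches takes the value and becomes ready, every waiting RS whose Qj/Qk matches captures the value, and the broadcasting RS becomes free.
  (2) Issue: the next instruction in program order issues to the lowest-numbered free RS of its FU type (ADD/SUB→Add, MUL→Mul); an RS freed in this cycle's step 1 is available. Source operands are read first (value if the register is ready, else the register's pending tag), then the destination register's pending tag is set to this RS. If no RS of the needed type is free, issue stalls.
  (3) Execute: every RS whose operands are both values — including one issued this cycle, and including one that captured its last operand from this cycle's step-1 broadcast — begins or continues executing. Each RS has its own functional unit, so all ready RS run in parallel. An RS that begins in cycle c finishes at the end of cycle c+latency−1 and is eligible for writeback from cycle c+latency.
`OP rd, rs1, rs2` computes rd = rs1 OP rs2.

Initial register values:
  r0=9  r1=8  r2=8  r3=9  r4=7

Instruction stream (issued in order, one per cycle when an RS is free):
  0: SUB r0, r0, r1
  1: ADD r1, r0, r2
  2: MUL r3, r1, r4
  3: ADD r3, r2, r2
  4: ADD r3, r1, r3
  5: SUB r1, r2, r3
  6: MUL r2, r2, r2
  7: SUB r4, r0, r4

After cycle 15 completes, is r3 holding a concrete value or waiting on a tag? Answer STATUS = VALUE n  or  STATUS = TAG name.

cycle 1: issue SUB r0<-Add1 // r0:Add1,r1:8,r2:8,r3:9,r4:7
cycle 2: issue ADD r1<-Add2 // r0:Add1,r1:Add2,r2:8,r3:9,r4:7
cycle 3: issue MUL r3<-Mul1 // r0:Add1,r1:Add2,r2:8,r3:Mul1,r4:7
cycle 4: CDB Add1=1; issue ADD r3<-Add1 // r0:1,r1:Add2,r2:8,r3:Add1,r4:7
cycle 5: issue ADD r3<-Add3 // r0:1,r1:Add2,r2:8,r3:Add3,r4:7
cycle 6: stall // r0:1,r1:Add2,r2:8,r3:Add3,r4:7
cycle 7: CDB Add1=16; issue SUB r1<-Add1 // r0:1,r1:Add1,r2:8,r3:Add3,r4:7
cycle 8: CDB Add2=9; issue MUL r2<-Mul2 // r0:1,r1:Add1,r2:Mul2,r3:Add3,r4:7
cycle 9: issue SUB r4<-Add2 // r0:1,r1:Add1,r2:Mul2,r3:Add3,r4:Add2
cycle 10: - // r0:1,r1:Add1,r2:Mul2,r3:Add3,r4:Add2
cycle 11: CDB Add3=25 // r0:1,r1:Add1,r2:Mul2,r3:25,r4:Add2
cycle 12: CDB Add2=-6 // r0:1,r1:Add1,r2:Mul2,r3:25,r4:-6
cycle 13: CDB Mul1=63 // r0:1,r1:Add1,r2:Mul2,r3:25,r4:-6
cycle 14: CDB Add1=-17 // r0:1,r1:-17,r2:Mul2,r3:25,r4:-6
cycle 15: CDB Mul2=64 // r0:1,r1:-17,r2:64,r3:25,r4:-6

STATUS = VALUE 25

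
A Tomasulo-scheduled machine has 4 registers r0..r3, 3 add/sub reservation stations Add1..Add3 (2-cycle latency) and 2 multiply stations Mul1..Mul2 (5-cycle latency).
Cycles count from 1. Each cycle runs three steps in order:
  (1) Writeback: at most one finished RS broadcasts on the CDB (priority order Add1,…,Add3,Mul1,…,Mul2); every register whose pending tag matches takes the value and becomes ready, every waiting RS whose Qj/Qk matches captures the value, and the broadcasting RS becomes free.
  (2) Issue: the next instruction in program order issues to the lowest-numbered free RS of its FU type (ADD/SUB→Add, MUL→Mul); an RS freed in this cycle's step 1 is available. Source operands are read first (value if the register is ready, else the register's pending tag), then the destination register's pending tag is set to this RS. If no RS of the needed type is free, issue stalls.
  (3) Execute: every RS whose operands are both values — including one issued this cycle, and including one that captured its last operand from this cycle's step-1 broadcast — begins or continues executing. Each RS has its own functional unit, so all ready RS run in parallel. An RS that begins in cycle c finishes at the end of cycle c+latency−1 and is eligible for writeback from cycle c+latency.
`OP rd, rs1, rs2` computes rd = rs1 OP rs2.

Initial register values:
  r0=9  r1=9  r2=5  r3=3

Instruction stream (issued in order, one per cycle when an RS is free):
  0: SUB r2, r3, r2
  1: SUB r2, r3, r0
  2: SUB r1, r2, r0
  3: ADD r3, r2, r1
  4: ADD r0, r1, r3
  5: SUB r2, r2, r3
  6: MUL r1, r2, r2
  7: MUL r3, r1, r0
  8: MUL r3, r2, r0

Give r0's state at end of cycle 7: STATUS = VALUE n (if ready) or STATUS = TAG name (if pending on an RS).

STATUS = TAG Add3

  c1: issue SUB r2<-Add1  regs: r0:9,r1:9,r2:Add1,r3:3
  c2: issue SUB r2<-Add2  regs: r0:9,r1:9,r2:Add2,r3:3
  c3: CDB Add1=-2; issue SUB r1<-Add1  regs: r0:9,r1:Add1,r2:Add2,r3:3
  c4: CDB Add2=-6; issue ADD r3<-Add2  regs: r0:9,r1:Add1,r2:-6,r3:Add2
  c5: issue ADD r0<-Add3  regs: r0:Add3,r1:Add1,r2:-6,r3:Add2
  c6: CDB Add1=-15; issue SUB r2<-Add1  regs: r0:Add3,r1:-15,r2:Add1,r3:Add2
  c7: issue MUL r1<-Mul1  regs: r0:Add3,r1:Mul1,r2:Add1,r3:Add2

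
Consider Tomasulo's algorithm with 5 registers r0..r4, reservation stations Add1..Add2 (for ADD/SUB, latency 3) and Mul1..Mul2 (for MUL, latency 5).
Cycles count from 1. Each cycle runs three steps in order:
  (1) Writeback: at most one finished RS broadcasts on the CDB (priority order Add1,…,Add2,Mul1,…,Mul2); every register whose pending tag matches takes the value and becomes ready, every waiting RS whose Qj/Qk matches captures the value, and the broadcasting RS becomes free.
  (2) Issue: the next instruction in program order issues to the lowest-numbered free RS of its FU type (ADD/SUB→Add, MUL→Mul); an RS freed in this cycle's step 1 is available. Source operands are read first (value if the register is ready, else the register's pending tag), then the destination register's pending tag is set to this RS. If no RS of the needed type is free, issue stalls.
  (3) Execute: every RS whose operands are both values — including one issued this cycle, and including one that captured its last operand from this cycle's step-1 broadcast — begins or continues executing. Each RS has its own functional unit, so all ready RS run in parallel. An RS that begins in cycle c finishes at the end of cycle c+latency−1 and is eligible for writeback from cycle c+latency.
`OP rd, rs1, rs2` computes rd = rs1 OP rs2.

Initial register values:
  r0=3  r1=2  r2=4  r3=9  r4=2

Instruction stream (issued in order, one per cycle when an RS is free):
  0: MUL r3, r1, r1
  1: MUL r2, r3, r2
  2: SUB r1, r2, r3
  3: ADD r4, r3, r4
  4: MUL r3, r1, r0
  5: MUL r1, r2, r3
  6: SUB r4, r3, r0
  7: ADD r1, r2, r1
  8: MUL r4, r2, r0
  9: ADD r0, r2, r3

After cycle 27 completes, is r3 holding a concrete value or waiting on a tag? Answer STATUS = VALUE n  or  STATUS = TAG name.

cycle 1: issue MUL r3<-Mul1 // r0:3,r1:2,r2:4,r3:Mul1,r4:2
cycle 2: issue MUL r2<-Mul2 // r0:3,r1:2,r2:Mul2,r3:Mul1,r4:2
cycle 3: issue SUB r1<-Add1 // r0:3,r1:Add1,r2:Mul2,r3:Mul1,r4:2
cycle 4: issue ADD r4<-Add2 // r0:3,r1:Add1,r2:Mul2,r3:Mul1,r4:Add2
cycle 5: stall // r0:3,r1:Add1,r2:Mul2,r3:Mul1,r4:Add2
cycle 6: CDB Mul1=4; issue MUL r3<-Mul1 // r0:3,r1:Add1,r2:Mul2,r3:Mul1,r4:Add2
cycle 7: stall // r0:3,r1:Add1,r2:Mul2,r3:Mul1,r4:Add2
cycle 8: stall // r0:3,r1:Add1,r2:Mul2,r3:Mul1,r4:Add2
cycle 9: CDB Add2=6; stall // r0:3,r1:Add1,r2:Mul2,r3:Mul1,r4:6
cycle 10: stall // r0:3,r1:Add1,r2:Mul2,r3:Mul1,r4:6
cycle 11: CDB Mul2=16; issue MUL r1<-Mul2 // r0:3,r1:Mul2,r2:16,r3:Mul1,r4:6
cycle 12: issue SUB r4<-Add2 // r0:3,r1:Mul2,r2:16,r3:Mul1,r4:Add2
cycle 13: stall // r0:3,r1:Mul2,r2:16,r3:Mul1,r4:Add2
cycle 14: CDB Add1=12; issue ADD r1<-Add1 // r0:3,r1:Add1,r2:16,r3:Mul1,r4:Add2
cycle 15: stall // r0:3,r1:Add1,r2:16,r3:Mul1,r4:Add2
cycle 16: stall // r0:3,r1:Add1,r2:16,r3:Mul1,r4:Add2
cycle 17: stall // r0:3,r1:Add1,r2:16,r3:Mul1,r4:Add2
cycle 18: stall // r0:3,r1:Add1,r2:16,r3:Mul1,r4:Add2
cycle 19: CDB Mul1=36; issue MUL r4<-Mul1 // r0:3,r1:Add1,r2:16,r3:36,r4:Mul1
cycle 20: stall // r0:3,r1:Add1,r2:16,r3:36,r4:Mul1
cycle 21: stall // r0:3,r1:Add1,r2:16,r3:36,r4:Mul1
cycle 22: CDB Add2=33; issue ADD r0<-Add2 // r0:Add2,r1:Add1,r2:16,r3:36,r4:Mul1
cycle 23: - // r0:Add2,r1:Add1,r2:16,r3:36,r4:Mul1
cycle 24: CDB Mul1=48 // r0:Add2,r1:Add1,r2:16,r3:36,r4:48
cycle 25: CDB Add2=52 // r0:52,r1:Add1,r2:16,r3:36,r4:48
cycle 26: CDB Mul2=576 // r0:52,r1:Add1,r2:16,r3:36,r4:48
cycle 27: - // r0:52,r1:Add1,r2:16,r3:36,r4:48

STATUS = VALUE 36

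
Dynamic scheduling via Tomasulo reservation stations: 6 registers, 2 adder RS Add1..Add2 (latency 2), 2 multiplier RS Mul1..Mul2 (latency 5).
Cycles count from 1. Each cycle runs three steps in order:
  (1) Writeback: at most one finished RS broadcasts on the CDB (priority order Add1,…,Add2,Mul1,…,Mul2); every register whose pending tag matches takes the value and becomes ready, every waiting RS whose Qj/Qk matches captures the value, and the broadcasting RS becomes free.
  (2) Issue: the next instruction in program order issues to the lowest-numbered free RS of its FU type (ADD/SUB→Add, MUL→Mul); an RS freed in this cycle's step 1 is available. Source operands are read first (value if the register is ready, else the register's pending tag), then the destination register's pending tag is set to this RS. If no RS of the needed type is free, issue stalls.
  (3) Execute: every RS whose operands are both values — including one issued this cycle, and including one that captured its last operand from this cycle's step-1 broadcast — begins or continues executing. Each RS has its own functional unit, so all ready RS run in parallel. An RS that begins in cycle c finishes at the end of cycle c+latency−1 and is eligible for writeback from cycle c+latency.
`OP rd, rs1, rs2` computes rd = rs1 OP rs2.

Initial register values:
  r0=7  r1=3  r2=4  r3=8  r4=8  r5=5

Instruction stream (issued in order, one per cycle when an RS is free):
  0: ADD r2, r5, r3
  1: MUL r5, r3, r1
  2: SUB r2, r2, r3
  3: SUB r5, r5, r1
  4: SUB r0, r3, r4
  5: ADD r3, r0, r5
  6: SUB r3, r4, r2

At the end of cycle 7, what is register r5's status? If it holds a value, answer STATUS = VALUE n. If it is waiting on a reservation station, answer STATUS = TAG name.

  c1: issue ADD r2<-Add1  regs: r0:7,r1:3,r2:Add1,r3:8,r4:8,r5:5
  c2: issue MUL r5<-Mul1  regs: r0:7,r1:3,r2:Add1,r3:8,r4:8,r5:Mul1
  c3: CDB Add1=13; issue SUB r2<-Add1  regs: r0:7,r1:3,r2:Add1,r3:8,r4:8,r5:Mul1
  c4: issue SUB r5<-Add2  regs: r0:7,r1:3,r2:Add1,r3:8,r4:8,r5:Add2
  c5: CDB Add1=5; issue SUB r0<-Add1  regs: r0:Add1,r1:3,r2:5,r3:8,r4:8,r5:Add2
  c6: stall  regs: r0:Add1,r1:3,r2:5,r3:8,r4:8,r5:Add2
  c7: CDB Add1=0; issue ADD r3<-Add1  regs: r0:0,r1:3,r2:5,r3:Add1,r4:8,r5:Add2

STATUS = TAG Add2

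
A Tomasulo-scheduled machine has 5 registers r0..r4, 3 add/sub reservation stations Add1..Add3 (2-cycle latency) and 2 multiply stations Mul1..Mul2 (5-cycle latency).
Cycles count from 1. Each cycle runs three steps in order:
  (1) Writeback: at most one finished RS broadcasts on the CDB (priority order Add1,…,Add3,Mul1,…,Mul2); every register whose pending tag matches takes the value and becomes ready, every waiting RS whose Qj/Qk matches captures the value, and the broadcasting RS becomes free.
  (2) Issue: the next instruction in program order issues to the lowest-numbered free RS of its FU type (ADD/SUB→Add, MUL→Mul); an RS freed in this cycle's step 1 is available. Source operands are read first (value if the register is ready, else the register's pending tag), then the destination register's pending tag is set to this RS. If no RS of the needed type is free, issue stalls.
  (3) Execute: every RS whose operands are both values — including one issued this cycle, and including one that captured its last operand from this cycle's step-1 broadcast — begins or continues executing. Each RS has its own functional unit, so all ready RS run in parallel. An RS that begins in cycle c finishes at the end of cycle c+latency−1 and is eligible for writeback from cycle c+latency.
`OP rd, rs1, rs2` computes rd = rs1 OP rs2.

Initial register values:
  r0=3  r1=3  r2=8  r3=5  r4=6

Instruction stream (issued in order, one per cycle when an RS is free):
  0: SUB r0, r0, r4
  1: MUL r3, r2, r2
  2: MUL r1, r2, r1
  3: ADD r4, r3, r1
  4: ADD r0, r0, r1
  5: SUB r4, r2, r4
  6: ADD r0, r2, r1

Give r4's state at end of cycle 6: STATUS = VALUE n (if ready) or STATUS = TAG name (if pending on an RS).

  c1: issue SUB r0<-Add1  regs: r0:Add1,r1:3,r2:8,r3:5,r4:6
  c2: issue MUL r3<-Mul1  regs: r0:Add1,r1:3,r2:8,r3:Mul1,r4:6
  c3: CDB Add1=-3; issue MUL r1<-Mul2  regs: r0:-3,r1:Mul2,r2:8,r3:Mul1,r4:6
  c4: issue ADD r4<-Add1  regs: r0:-3,r1:Mul2,r2:8,r3:Mul1,r4:Add1
  c5: issue ADD r0<-Add2  regs: r0:Add2,r1:Mul2,r2:8,r3:Mul1,r4:Add1
  c6: issue SUB r4<-Add3  regs: r0:Add2,r1:Mul2,r2:8,r3:Mul1,r4:Add3

STATUS = TAG Add3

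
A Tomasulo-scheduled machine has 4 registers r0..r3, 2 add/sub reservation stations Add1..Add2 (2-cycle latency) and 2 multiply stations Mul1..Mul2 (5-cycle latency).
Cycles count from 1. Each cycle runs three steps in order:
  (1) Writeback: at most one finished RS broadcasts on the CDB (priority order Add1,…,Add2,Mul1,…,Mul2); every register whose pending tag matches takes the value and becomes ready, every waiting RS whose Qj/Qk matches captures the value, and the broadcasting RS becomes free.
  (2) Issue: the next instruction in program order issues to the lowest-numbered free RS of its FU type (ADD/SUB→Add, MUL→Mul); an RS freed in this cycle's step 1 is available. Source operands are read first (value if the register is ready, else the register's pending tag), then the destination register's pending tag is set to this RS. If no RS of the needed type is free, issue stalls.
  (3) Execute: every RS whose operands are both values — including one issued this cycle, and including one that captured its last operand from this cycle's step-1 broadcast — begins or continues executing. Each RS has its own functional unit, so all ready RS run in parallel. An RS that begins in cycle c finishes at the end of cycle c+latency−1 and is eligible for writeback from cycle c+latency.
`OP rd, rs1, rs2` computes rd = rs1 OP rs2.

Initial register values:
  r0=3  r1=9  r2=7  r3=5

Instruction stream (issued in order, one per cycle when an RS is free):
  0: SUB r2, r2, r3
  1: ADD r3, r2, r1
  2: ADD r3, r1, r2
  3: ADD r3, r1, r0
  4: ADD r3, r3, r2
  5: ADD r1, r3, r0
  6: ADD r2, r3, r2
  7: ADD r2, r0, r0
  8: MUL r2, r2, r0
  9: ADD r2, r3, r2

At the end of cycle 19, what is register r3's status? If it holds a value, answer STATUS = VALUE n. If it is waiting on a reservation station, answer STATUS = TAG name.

c1: issue SUB r2<-Add1 | r0:3,r1:9,r2:Add1,r3:5
c2: issue ADD r3<-Add2 | r0:3,r1:9,r2:Add1,r3:Add2
c3: CDB Add1=2; issue ADD r3<-Add1 | r0:3,r1:9,r2:2,r3:Add1
c4: stall | r0:3,r1:9,r2:2,r3:Add1
c5: CDB Add1=11; issue ADD r3<-Add1 | r0:3,r1:9,r2:2,r3:Add1
c6: CDB Add2=11; issue ADD r3<-Add2 | r0:3,r1:9,r2:2,r3:Add2
c7: CDB Add1=12; issue ADD r1<-Add1 | r0:3,r1:Add1,r2:2,r3:Add2
c8: stall | r0:3,r1:Add1,r2:2,r3:Add2
c9: CDB Add2=14; issue ADD r2<-Add2 | r0:3,r1:Add1,r2:Add2,r3:14
c10: stall | r0:3,r1:Add1,r2:Add2,r3:14
c11: CDB Add1=17; issue ADD r2<-Add1 | r0:3,r1:17,r2:Add1,r3:14
c12: CDB Add2=16; issue MUL r2<-Mul1 | r0:3,r1:17,r2:Mul1,r3:14
c13: CDB Add1=6; issue ADD r2<-Add1 | r0:3,r1:17,r2:Add1,r3:14
c14: - | r0:3,r1:17,r2:Add1,r3:14
c15: - | r0:3,r1:17,r2:Add1,r3:14
c16: - | r0:3,r1:17,r2:Add1,r3:14
c17: - | r0:3,r1:17,r2:Add1,r3:14
c18: CDB Mul1=18 | r0:3,r1:17,r2:Add1,r3:14
c19: - | r0:3,r1:17,r2:Add1,r3:14

STATUS = VALUE 14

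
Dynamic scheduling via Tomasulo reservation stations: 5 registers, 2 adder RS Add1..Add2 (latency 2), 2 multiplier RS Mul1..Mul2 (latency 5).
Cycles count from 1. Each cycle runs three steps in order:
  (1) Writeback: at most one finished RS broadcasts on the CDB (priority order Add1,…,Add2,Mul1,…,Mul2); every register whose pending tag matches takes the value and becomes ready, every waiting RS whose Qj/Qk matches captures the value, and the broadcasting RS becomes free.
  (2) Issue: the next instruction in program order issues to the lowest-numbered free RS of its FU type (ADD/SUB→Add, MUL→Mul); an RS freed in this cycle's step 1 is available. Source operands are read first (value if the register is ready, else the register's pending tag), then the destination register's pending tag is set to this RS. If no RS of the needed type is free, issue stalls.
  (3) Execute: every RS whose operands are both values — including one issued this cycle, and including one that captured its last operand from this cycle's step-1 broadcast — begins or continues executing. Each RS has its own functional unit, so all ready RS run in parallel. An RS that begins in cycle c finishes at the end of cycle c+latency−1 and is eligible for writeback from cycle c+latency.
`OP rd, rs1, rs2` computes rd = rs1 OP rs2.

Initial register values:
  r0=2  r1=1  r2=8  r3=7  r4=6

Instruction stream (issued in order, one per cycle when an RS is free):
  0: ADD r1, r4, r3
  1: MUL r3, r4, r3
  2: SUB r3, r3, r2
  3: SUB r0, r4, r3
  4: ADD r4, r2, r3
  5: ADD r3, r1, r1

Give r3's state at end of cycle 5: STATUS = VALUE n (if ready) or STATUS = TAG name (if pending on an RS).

STATUS = TAG Add1

  c1: issue ADD r1<-Add1  regs: r0:2,r1:Add1,r2:8,r3:7,r4:6
  c2: issue MUL r3<-Mul1  regs: r0:2,r1:Add1,r2:8,r3:Mul1,r4:6
  c3: CDB Add1=13; issue SUB r3<-Add1  regs: r0:2,r1:13,r2:8,r3:Add1,r4:6
  c4: issue SUB r0<-Add2  regs: r0:Add2,r1:13,r2:8,r3:Add1,r4:6
  c5: stall  regs: r0:Add2,r1:13,r2:8,r3:Add1,r4:6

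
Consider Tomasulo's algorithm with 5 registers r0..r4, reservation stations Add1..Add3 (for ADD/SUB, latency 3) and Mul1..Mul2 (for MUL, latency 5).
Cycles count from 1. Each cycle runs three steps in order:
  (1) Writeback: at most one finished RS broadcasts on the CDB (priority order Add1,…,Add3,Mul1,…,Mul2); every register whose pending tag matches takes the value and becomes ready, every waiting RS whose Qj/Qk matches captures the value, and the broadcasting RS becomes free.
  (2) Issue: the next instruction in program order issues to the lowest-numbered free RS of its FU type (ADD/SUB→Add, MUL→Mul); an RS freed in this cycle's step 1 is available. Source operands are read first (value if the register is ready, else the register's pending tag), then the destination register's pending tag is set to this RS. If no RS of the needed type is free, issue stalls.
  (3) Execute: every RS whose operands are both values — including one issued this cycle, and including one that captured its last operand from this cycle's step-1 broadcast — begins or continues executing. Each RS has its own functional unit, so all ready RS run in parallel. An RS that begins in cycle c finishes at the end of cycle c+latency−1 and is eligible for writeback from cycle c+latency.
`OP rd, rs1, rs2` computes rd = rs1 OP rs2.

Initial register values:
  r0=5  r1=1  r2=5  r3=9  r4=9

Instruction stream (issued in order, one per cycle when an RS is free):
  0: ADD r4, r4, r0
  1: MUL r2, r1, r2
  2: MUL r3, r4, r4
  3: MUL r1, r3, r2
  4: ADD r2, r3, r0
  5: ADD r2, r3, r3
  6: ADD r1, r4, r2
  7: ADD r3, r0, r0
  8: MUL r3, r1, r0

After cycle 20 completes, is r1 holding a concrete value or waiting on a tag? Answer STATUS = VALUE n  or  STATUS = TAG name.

c1: issue ADD r4<-Add1 | r0:5,r1:1,r2:5,r3:9,r4:Add1
c2: issue MUL r2<-Mul1 | r0:5,r1:1,r2:Mul1,r3:9,r4:Add1
c3: issue MUL r3<-Mul2 | r0:5,r1:1,r2:Mul1,r3:Mul2,r4:Add1
c4: CDB Add1=14; stall | r0:5,r1:1,r2:Mul1,r3:Mul2,r4:14
c5: stall | r0:5,r1:1,r2:Mul1,r3:Mul2,r4:14
c6: stall | r0:5,r1:1,r2:Mul1,r3:Mul2,r4:14
c7: CDB Mul1=5; issue MUL r1<-Mul1 | r0:5,r1:Mul1,r2:5,r3:Mul2,r4:14
c8: issue ADD r2<-Add1 | r0:5,r1:Mul1,r2:Add1,r3:Mul2,r4:14
c9: CDB Mul2=196; issue ADD r2<-Add2 | r0:5,r1:Mul1,r2:Add2,r3:196,r4:14
c10: issue ADD r1<-Add3 | r0:5,r1:Add3,r2:Add2,r3:196,r4:14
c11: stall | r0:5,r1:Add3,r2:Add2,r3:196,r4:14
c12: CDB Add1=201; issue ADD r3<-Add1 | r0:5,r1:Add3,r2:Add2,r3:Add1,r4:14
c13: CDB Add2=392; issue MUL r3<-Mul2 | r0:5,r1:Add3,r2:392,r3:Mul2,r4:14
c14: CDB Mul1=980 | r0:5,r1:Add3,r2:392,r3:Mul2,r4:14
c15: CDB Add1=10 | r0:5,r1:Add3,r2:392,r3:Mul2,r4:14
c16: CDB Add3=406 | r0:5,r1:406,r2:392,r3:Mul2,r4:14
c17: - | r0:5,r1:406,r2:392,r3:Mul2,r4:14
c18: - | r0:5,r1:406,r2:392,r3:Mul2,r4:14
c19: - | r0:5,r1:406,r2:392,r3:Mul2,r4:14
c20: - | r0:5,r1:406,r2:392,r3:Mul2,r4:14

STATUS = VALUE 406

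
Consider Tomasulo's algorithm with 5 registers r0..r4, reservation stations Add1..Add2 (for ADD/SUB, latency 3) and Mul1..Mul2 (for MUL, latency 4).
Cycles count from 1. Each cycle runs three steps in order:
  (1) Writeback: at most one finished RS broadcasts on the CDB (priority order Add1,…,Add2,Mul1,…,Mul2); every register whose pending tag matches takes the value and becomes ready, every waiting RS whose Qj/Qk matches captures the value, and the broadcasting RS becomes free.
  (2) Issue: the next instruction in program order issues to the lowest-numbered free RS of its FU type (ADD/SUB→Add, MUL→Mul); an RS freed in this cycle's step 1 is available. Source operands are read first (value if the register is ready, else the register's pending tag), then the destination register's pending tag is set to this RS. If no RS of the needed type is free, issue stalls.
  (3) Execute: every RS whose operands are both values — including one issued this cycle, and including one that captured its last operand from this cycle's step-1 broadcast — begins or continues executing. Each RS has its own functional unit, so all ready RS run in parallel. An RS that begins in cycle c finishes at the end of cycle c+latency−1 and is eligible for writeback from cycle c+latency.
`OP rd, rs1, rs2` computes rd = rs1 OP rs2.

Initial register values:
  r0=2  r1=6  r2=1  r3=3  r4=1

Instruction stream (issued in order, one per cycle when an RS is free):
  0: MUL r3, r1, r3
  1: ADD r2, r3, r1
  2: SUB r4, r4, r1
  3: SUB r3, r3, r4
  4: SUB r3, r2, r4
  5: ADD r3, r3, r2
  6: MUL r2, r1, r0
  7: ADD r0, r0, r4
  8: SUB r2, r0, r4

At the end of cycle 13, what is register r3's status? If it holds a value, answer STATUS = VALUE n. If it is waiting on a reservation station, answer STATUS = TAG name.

c1: issue MUL r3<-Mul1 | r0:2,r1:6,r2:1,r3:Mul1,r4:1
c2: issue ADD r2<-Add1 | r0:2,r1:6,r2:Add1,r3:Mul1,r4:1
c3: issue SUB r4<-Add2 | r0:2,r1:6,r2:Add1,r3:Mul1,r4:Add2
c4: stall | r0:2,r1:6,r2:Add1,r3:Mul1,r4:Add2
c5: CDB Mul1=18; stall | r0:2,r1:6,r2:Add1,r3:18,r4:Add2
c6: CDB Add2=-5; issue SUB r3<-Add2 | r0:2,r1:6,r2:Add1,r3:Add2,r4:-5
c7: stall | r0:2,r1:6,r2:Add1,r3:Add2,r4:-5
c8: CDB Add1=24; issue SUB r3<-Add1 | r0:2,r1:6,r2:24,r3:Add1,r4:-5
c9: CDB Add2=23; issue ADD r3<-Add2 | r0:2,r1:6,r2:24,r3:Add2,r4:-5
c10: issue MUL r2<-Mul1 | r0:2,r1:6,r2:Mul1,r3:Add2,r4:-5
c11: CDB Add1=29; issue ADD r0<-Add1 | r0:Add1,r1:6,r2:Mul1,r3:Add2,r4:-5
c12: stall | r0:Add1,r1:6,r2:Mul1,r3:Add2,r4:-5
c13: stall | r0:Add1,r1:6,r2:Mul1,r3:Add2,r4:-5

STATUS = TAG Add2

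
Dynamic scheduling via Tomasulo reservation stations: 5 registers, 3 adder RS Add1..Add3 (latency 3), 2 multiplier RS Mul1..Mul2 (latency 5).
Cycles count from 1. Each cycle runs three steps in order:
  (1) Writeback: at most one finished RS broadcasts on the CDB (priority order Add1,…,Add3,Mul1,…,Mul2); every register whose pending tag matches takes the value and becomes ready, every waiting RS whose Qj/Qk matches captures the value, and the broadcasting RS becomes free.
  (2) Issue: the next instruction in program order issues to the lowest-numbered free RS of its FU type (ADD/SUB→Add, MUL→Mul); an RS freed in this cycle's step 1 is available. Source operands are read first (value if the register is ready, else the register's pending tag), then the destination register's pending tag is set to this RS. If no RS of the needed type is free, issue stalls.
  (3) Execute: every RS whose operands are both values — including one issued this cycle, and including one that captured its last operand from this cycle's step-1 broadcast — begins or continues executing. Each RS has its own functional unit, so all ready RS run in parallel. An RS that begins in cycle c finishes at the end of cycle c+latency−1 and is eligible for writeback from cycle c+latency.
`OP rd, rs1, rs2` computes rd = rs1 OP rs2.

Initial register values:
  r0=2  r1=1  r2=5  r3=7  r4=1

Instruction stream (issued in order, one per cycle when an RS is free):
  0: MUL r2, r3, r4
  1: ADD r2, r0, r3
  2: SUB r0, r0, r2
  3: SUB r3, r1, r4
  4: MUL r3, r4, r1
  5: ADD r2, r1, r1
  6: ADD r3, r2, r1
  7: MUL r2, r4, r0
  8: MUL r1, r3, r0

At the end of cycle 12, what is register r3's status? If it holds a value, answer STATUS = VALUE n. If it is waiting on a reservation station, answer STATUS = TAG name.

cycle 1: issue MUL r2<-Mul1 // r0:2,r1:1,r2:Mul1,r3:7,r4:1
cycle 2: issue ADD r2<-Add1 // r0:2,r1:1,r2:Add1,r3:7,r4:1
cycle 3: issue SUB r0<-Add2 // r0:Add2,r1:1,r2:Add1,r3:7,r4:1
cycle 4: issue SUB r3<-Add3 // r0:Add2,r1:1,r2:Add1,r3:Add3,r4:1
cycle 5: CDB Add1=9; issue MUL r3<-Mul2 // r0:Add2,r1:1,r2:9,r3:Mul2,r4:1
cycle 6: CDB Mul1=7; issue ADD r2<-Add1 // r0:Add2,r1:1,r2:Add1,r3:Mul2,r4:1
cycle 7: CDB Add3=0; issue ADD r3<-Add3 // r0:Add2,r1:1,r2:Add1,r3:Add3,r4:1
cycle 8: CDB Add2=-7; issue MUL r2<-Mul1 // r0:-7,r1:1,r2:Mul1,r3:Add3,r4:1
cycle 9: CDB Add1=2; stall // r0:-7,r1:1,r2:Mul1,r3:Add3,r4:1
cycle 10: CDB Mul2=1; issue MUL r1<-Mul2 // r0:-7,r1:Mul2,r2:Mul1,r3:Add3,r4:1
cycle 11: - // r0:-7,r1:Mul2,r2:Mul1,r3:Add3,r4:1
cycle 12: CDB Add3=3 // r0:-7,r1:Mul2,r2:Mul1,r3:3,r4:1

STATUS = VALUE 3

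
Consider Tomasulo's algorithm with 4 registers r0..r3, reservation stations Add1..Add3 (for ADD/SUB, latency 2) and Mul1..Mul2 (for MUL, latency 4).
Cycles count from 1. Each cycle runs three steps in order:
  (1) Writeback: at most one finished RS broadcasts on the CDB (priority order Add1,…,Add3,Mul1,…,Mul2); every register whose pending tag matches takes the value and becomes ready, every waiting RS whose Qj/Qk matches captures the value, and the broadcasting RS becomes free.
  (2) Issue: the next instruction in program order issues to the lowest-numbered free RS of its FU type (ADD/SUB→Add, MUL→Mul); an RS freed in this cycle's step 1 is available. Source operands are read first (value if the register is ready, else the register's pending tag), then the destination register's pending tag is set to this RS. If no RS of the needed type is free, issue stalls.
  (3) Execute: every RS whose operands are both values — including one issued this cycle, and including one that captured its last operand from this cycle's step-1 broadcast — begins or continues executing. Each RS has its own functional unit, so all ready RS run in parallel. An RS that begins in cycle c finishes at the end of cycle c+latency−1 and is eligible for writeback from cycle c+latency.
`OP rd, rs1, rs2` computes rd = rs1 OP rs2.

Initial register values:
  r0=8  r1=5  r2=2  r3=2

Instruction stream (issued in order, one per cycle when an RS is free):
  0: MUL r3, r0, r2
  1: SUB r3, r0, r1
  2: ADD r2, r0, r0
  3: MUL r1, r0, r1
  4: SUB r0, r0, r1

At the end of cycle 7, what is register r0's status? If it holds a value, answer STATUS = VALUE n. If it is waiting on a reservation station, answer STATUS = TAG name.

  c1: issue MUL r3<-Mul1  regs: r0:8,r1:5,r2:2,r3:Mul1
  c2: issue SUB r3<-Add1  regs: r0:8,r1:5,r2:2,r3:Add1
  c3: issue ADD r2<-Add2  regs: r0:8,r1:5,r2:Add2,r3:Add1
  c4: CDB Add1=3; issue MUL r1<-Mul2  regs: r0:8,r1:Mul2,r2:Add2,r3:3
  c5: CDB Add2=16; issue SUB r0<-Add1  regs: r0:Add1,r1:Mul2,r2:16,r3:3
  c6: CDB Mul1=16  regs: r0:Add1,r1:Mul2,r2:16,r3:3
  c7: -  regs: r0:Add1,r1:Mul2,r2:16,r3:3

STATUS = TAG Add1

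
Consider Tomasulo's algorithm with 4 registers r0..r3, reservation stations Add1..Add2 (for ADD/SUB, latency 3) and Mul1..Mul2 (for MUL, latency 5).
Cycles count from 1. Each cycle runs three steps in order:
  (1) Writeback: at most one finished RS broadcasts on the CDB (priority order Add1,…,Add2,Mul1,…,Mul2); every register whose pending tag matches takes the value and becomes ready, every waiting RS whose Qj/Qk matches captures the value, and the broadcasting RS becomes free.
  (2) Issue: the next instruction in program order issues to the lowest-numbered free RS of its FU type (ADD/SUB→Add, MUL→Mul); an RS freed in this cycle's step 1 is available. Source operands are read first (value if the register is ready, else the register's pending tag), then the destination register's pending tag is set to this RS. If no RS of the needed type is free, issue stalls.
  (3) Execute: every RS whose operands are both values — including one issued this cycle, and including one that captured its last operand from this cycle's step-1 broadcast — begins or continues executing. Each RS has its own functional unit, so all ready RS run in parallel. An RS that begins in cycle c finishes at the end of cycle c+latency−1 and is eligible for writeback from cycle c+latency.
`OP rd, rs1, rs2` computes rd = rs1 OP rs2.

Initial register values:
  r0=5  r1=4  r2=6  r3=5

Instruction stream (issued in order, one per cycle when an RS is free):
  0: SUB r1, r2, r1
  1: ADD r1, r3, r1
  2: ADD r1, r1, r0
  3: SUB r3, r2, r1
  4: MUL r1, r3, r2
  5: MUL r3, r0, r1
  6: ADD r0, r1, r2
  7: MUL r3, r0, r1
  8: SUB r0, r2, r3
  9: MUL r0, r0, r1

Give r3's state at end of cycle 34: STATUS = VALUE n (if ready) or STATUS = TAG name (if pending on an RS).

STATUS = VALUE 1080

cycle 1: issue SUB r1<-Add1 // r0:5,r1:Add1,r2:6,r3:5
cycle 2: issue ADD r1<-Add2 // r0:5,r1:Add2,r2:6,r3:5
cycle 3: stall // r0:5,r1:Add2,r2:6,r3:5
cycle 4: CDB Add1=2; issue ADD r1<-Add1 // r0:5,r1:Add1,r2:6,r3:5
cycle 5: stall // r0:5,r1:Add1,r2:6,r3:5
cycle 6: stall // r0:5,r1:Add1,r2:6,r3:5
cycle 7: CDB Add2=7; issue SUB r3<-Add2 // r0:5,r1:Add1,r2:6,r3:Add2
cycle 8: issue MUL r1<-Mul1 // r0:5,r1:Mul1,r2:6,r3:Add2
cycle 9: issue MUL r3<-Mul2 // r0:5,r1:Mul1,r2:6,r3:Mul2
cycle 10: CDB Add1=12; issue ADD r0<-Add1 // r0:Add1,r1:Mul1,r2:6,r3:Mul2
cycle 11: stall // r0:Add1,r1:Mul1,r2:6,r3:Mul2
cycle 12: stall // r0:Add1,r1:Mul1,r2:6,r3:Mul2
cycle 13: CDB Add2=-6; stall // r0:Add1,r1:Mul1,r2:6,r3:Mul2
cycle 14: stall // r0:Add1,r1:Mul1,r2:6,r3:Mul2
cycle 15: stall // r0:Add1,r1:Mul1,r2:6,r3:Mul2
cycle 16: stall // r0:Add1,r1:Mul1,r2:6,r3:Mul2
cycle 17: stall // r0:Add1,r1:Mul1,r2:6,r3:Mul2
cycle 18: CDB Mul1=-36; issue MUL r3<-Mul1 // r0:Add1,r1:-36,r2:6,r3:Mul1
cycle 19: issue SUB r0<-Add2 // r0:Add2,r1:-36,r2:6,r3:Mul1
cycle 20: stall // r0:Add2,r1:-36,r2:6,r3:Mul1
cycle 21: CDB Add1=-30; stall // r0:Add2,r1:-36,r2:6,r3:Mul1
cycle 22: stall // r0:Add2,r1:-36,r2:6,r3:Mul1
cycle 23: CDB Mul2=-180; issue MUL r0<-Mul2 // r0:Mul2,r1:-36,r2:6,r3:Mul1
cycle 24: - // r0:Mul2,r1:-36,r2:6,r3:Mul1
cycle 25: - // r0:Mul2,r1:-36,r2:6,r3:Mul1
cycle 26: CDB Mul1=1080 // r0:Mul2,r1:-36,r2:6,r3:1080
cycle 27: - // r0:Mul2,r1:-36,r2:6,r3:1080
cycle 28: - // r0:Mul2,r1:-36,r2:6,r3:1080
cycle 29: CDB Add2=-1074 // r0:Mul2,r1:-36,r2:6,r3:1080
cycle 30: - // r0:Mul2,r1:-36,r2:6,r3:1080
cycle 31: - // r0:Mul2,r1:-36,r2:6,r3:1080
cycle 32: - // r0:Mul2,r1:-36,r2:6,r3:1080
cycle 33: - // r0:Mul2,r1:-36,r2:6,r3:1080
cycle 34: CDB Mul2=38664 // r0:38664,r1:-36,r2:6,r3:1080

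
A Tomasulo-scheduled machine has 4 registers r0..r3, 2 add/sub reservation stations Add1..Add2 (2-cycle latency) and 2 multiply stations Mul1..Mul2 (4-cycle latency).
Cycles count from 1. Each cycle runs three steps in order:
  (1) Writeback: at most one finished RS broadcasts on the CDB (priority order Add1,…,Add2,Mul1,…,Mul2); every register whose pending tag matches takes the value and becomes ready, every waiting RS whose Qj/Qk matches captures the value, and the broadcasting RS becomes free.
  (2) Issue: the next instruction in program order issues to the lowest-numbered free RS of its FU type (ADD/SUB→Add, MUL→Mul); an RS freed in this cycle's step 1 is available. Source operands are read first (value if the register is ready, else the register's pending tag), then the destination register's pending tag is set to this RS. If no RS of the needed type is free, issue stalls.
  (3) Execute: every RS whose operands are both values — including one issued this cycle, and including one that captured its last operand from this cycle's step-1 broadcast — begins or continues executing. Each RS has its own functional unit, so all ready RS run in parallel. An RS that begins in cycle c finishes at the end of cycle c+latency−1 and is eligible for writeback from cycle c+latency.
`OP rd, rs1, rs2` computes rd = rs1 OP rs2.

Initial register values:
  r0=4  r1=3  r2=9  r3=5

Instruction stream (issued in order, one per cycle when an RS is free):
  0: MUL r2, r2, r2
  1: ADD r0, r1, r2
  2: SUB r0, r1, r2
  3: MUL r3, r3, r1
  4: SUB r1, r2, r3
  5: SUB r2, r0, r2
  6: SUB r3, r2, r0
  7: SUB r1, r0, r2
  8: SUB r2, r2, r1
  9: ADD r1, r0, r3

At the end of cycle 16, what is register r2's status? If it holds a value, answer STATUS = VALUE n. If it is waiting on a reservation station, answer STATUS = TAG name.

c1: issue MUL r2<-Mul1 | r0:4,r1:3,r2:Mul1,r3:5
c2: issue ADD r0<-Add1 | r0:Add1,r1:3,r2:Mul1,r3:5
c3: issue SUB r0<-Add2 | r0:Add2,r1:3,r2:Mul1,r3:5
c4: issue MUL r3<-Mul2 | r0:Add2,r1:3,r2:Mul1,r3:Mul2
c5: CDB Mul1=81; stall | r0:Add2,r1:3,r2:81,r3:Mul2
c6: stall | r0:Add2,r1:3,r2:81,r3:Mul2
c7: CDB Add1=84; issue SUB r1<-Add1 | r0:Add2,r1:Add1,r2:81,r3:Mul2
c8: CDB Add2=-78; issue SUB r2<-Add2 | r0:-78,r1:Add1,r2:Add2,r3:Mul2
c9: CDB Mul2=15; stall | r0:-78,r1:Add1,r2:Add2,r3:15
c10: CDB Add2=-159; issue SUB r3<-Add2 | r0:-78,r1:Add1,r2:-159,r3:Add2
c11: CDB Add1=66; issue SUB r1<-Add1 | r0:-78,r1:Add1,r2:-159,r3:Add2
c12: CDB Add2=-81; issue SUB r2<-Add2 | r0:-78,r1:Add1,r2:Add2,r3:-81
c13: CDB Add1=81; issue ADD r1<-Add1 | r0:-78,r1:Add1,r2:Add2,r3:-81
c14: - | r0:-78,r1:Add1,r2:Add2,r3:-81
c15: CDB Add1=-159 | r0:-78,r1:-159,r2:Add2,r3:-81
c16: CDB Add2=-240 | r0:-78,r1:-159,r2:-240,r3:-81

STATUS = VALUE -240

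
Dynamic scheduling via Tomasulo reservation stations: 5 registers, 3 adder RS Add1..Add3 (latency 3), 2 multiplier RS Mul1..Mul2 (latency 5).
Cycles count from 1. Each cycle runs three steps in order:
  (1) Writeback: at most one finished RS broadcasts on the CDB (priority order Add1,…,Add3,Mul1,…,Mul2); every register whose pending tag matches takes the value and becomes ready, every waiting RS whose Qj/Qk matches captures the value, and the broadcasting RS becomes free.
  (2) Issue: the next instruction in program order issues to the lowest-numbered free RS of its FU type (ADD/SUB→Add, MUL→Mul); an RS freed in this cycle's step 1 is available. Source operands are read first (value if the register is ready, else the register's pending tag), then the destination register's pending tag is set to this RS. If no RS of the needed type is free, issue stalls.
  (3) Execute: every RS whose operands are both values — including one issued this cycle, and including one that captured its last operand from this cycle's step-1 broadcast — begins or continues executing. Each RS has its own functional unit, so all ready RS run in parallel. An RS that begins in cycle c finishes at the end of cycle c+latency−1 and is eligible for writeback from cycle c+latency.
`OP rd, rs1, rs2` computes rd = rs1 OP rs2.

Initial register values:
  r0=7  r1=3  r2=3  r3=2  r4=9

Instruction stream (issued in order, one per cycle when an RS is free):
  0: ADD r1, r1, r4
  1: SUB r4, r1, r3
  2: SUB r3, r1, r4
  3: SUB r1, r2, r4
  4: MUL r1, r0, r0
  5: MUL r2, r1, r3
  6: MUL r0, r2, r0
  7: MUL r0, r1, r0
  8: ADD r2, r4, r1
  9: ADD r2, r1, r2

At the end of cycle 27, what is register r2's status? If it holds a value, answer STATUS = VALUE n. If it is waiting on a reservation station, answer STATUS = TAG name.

STATUS = VALUE 108

  c1: issue ADD r1<-Add1  regs: r0:7,r1:Add1,r2:3,r3:2,r4:9
  c2: issue SUB r4<-Add2  regs: r0:7,r1:Add1,r2:3,r3:2,r4:Add2
  c3: issue SUB r3<-Add3  regs: r0:7,r1:Add1,r2:3,r3:Add3,r4:Add2
  c4: CDB Add1=12; issue SUB r1<-Add1  regs: r0:7,r1:Add1,r2:3,r3:Add3,r4:Add2
  c5: issue MUL r1<-Mul1  regs: r0:7,r1:Mul1,r2:3,r3:Add3,r4:Add2
  c6: issue MUL r2<-Mul2  regs: r0:7,r1:Mul1,r2:Mul2,r3:Add3,r4:Add2
  c7: CDB Add2=10; stall  regs: r0:7,r1:Mul1,r2:Mul2,r3:Add3,r4:10
  c8: stall  regs: r0:7,r1:Mul1,r2:Mul2,r3:Add3,r4:10
  c9: stall  regs: r0:7,r1:Mul1,r2:Mul2,r3:Add3,r4:10
  c10: CDB Add1=-7; stall  regs: r0:7,r1:Mul1,r2:Mul2,r3:Add3,r4:10
  c11: CDB Add3=2; stall  regs: r0:7,r1:Mul1,r2:Mul2,r3:2,r4:10
  c12: CDB Mul1=49; issue MUL r0<-Mul1  regs: r0:Mul1,r1:49,r2:Mul2,r3:2,r4:10
  c13: stall  regs: r0:Mul1,r1:49,r2:Mul2,r3:2,r4:10
  c14: stall  regs: r0:Mul1,r1:49,r2:Mul2,r3:2,r4:10
  c15: stall  regs: r0:Mul1,r1:49,r2:Mul2,r3:2,r4:10
  c16: stall  regs: r0:Mul1,r1:49,r2:Mul2,r3:2,r4:10
  c17: CDB Mul2=98; issue MUL r0<-Mul2  regs: r0:Mul2,r1:49,r2:98,r3:2,r4:10
  c18: issue ADD r2<-Add1  regs: r0:Mul2,r1:49,r2:Add1,r3:2,r4:10
  c19: issue ADD r2<-Add2  regs: r0:Mul2,r1:49,r2:Add2,r3:2,r4:10
  c20: -  regs: r0:Mul2,r1:49,r2:Add2,r3:2,r4:10
  c21: CDB Add1=59  regs: r0:Mul2,r1:49,r2:Add2,r3:2,r4:10
  c22: CDB Mul1=686  regs: r0:Mul2,r1:49,r2:Add2,r3:2,r4:10
  c23: -  regs: r0:Mul2,r1:49,r2:Add2,r3:2,r4:10
  c24: CDB Add2=108  regs: r0:Mul2,r1:49,r2:108,r3:2,r4:10
  c25: -  regs: r0:Mul2,r1:49,r2:108,r3:2,r4:10
  c26: -  regs: r0:Mul2,r1:49,r2:108,r3:2,r4:10
  c27: CDB Mul2=33614  regs: r0:33614,r1:49,r2:108,r3:2,r4:10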